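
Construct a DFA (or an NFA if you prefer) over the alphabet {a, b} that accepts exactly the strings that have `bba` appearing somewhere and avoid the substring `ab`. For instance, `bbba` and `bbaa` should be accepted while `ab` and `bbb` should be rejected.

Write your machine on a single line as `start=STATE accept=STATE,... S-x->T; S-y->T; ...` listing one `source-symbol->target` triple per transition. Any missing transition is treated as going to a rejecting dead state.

Handle the two conditions separately and then intersect. The first has 4 states tracking whether and how much of `bba` has been seen; the second has 3 states tracking partial matches of the forbidden pattern `ab`. A product state is a pair (one from each), accepting exactly when both do. Equivalent product states are then merged.
With 5 states:
        a   b  
>  S0   S1  S2 
   S1   S1  S1 
   S2   S1  S3 
   S3   S4  S3 
 * S4   S4  S1 
(> = start, * = accepting)

start=S0; accept=S4; S0-a->S1; S0-b->S2; S1-a->S1; S1-b->S1; S2-a->S1; S2-b->S3; S3-a->S4; S3-b->S3; S4-a->S4; S4-b->S1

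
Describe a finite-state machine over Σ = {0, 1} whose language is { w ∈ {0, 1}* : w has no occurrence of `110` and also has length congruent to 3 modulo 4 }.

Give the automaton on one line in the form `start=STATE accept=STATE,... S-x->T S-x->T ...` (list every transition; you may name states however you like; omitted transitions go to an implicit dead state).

start=S0 accept=S6,S7,S8 S0-0->S1 S0-1->S2 S1-0->S3 S1-1->S4 S2-0->S3 S2-1->S5 S3-0->S6 S3-1->S7 S4-0->S6 S4-1->S8 S5-0->S9 S5-1->S8 S6-0->S0 S6-1->S10 S7-0->S0 S7-1->S11 S8-0->S9 S8-1->S11 S9-0->S9 S9-1->S9 S10-0->S1 S10-1->S12 S11-0->S9 S11-1->S12 S12-0->S9 S12-1->S5

Run two small machines in parallel and take their product. The first has 4 states tracking partial matches of the forbidden pattern `110`; the second has 4 states tracking the input length modulo 4. A product state is a pair (one from each), accepting exactly when both do. Equivalent product states are then merged.
          0    1  
>  S0     S1   S2 
   S1     S3   S4 
   S2     S3   S5 
   S3     S6   S7 
   S4     S6   S8 
   S5     S9   S8 
 * S6     S0  S10 
 * S7     S0  S11 
 * S8     S9  S11 
   S9     S9   S9 
   S10    S1  S12 
   S11    S9  S12 
   S12    S9   S5 
(> = start, * = accepting)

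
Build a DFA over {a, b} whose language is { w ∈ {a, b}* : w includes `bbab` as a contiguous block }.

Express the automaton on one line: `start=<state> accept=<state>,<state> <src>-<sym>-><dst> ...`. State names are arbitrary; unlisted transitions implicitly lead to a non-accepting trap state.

States S0..S3 record the length of the longest prefix of `bbab` that matches the current input suffix. Reaching S4 means `bbab` has been seen, and we stay there forever. Accept from S4.
A 5-state machine:
        a   b  
>  S0   S0  S1 
   S1   S0  S2 
   S2   S3  S2 
   S3   S0  S4 
 * S4   S4  S4 
(> = start, * = accepting)

start=S0 accept=S4 S0-a->S0 S0-b->S1 S1-a->S0 S1-b->S2 S2-a->S3 S2-b->S2 S3-a->S0 S3-b->S4 S4-a->S4 S4-b->S4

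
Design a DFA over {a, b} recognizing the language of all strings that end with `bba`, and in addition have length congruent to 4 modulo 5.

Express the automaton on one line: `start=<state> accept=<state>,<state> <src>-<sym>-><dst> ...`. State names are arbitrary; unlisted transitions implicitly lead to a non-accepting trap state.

start=q0 accept=q13 q0-a->q1 q0-b->q2 q1-a->q3 q1-b->q4 q2-a->q3 q2-b->q5 q3-a->q6 q3-b->q7 q4-a->q6 q4-b->q8 q5-a->q9 q5-b->q8 q6-a->q10 q6-b->q11 q7-a->q10 q7-b->q12 q8-a->q13 q8-b->q12 q9-a->q10 q9-b->q11 q10-a->q0 q10-b->q14 q11-a->q0 q11-b->q15 q12-a->q16 q12-b->q15 q13-a->q0 q13-b->q14 q14-a->q1 q14-b->q17 q15-a->q18 q15-b->q17 q16-a->q1 q16-b->q2 q17-a->q19 q17-b->q5 q18-a->q3 q18-b->q4 q19-a->q6 q19-b->q7

Build one automaton per condition and run them in lockstep. The first has 4 states tracking how much of the suffix `bba` has currently been matched; the second has 5 states tracking the input length modulo 5. A product state is a pair (one from each), accepting exactly when both do.
20 states suffice.
          a    b  
>  q0     q1   q2 
   q1     q3   q4 
   q2     q3   q5 
   q3     q6   q7 
   q4     q6   q8 
   q5     q9   q8 
   q6    q10  q11 
   q7    q10  q12 
   q8    q13  q12 
   q9    q10  q11 
   q10    q0  q14 
   q11    q0  q15 
   q12   q16  q15 
 * q13    q0  q14 
   q14    q1  q17 
   q15   q18  q17 
   q16    q1   q2 
   q17   q19   q5 
   q18    q3   q4 
   q19    q6   q7 
(> = start, * = accepting)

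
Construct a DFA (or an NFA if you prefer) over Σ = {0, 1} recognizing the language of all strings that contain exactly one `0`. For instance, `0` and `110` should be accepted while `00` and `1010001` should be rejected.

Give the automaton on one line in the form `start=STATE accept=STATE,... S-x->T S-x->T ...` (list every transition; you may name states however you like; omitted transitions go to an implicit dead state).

Count `0`s, saturating at 2: state s0 means no `0` yet, s1 means one `0` seen, s2 means more than one. Each `0` increments (capped at s2); other symbols loop. Accept from {s1}.
3 states suffice.
        0   1  
>  s0   s1  s0 
 * s1   s2  s1 
   s2   s2  s2 
(> = start, * = accepting)

start=s0 accept=s1 s0-0->s1 s0-1->s0 s1-0->s2 s1-1->s1 s2-0->s2 s2-1->s2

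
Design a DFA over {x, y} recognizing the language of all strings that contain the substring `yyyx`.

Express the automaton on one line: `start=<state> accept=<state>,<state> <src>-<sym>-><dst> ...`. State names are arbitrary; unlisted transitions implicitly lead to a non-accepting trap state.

Track how much of `yyyx` has been matched so far: state s0 is no progress, s4 is the absorbing accept state reached once `yyyx` has occurred. Intermediate states record partial matches; on a mismatch, fall back to the longest reusable overlap.
With 5 states:
        x   y  
>  s0   s0  s1 
   s1   s0  s2 
   s2   s0  s3 
   s3   s4  s3 
 * s4   s4  s4 
(> = start, * = accepting)

start=s0 accept=s4 s0-x->s0 s0-y->s1 s1-x->s0 s1-y->s2 s2-x->s0 s2-y->s3 s3-x->s4 s3-y->s3 s4-x->s4 s4-y->s4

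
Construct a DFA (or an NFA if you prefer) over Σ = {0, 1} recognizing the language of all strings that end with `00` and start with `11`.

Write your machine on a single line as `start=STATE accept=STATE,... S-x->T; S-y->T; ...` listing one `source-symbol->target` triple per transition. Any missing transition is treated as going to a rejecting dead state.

start=S0; accept=S7; S0-0->S1; S0-1->S2; S1-0->S3; S1-1->S4; S2-0->S1; S2-1->S5; S3-0->S3; S3-1->S4; S4-0->S1; S4-1->S4; S5-0->S6; S5-1->S5; S6-0->S7; S6-1->S5; S7-0->S7; S7-1->S5

Run two small machines in parallel and take their product. The first has 3 states tracking how much of the suffix `00` has currently been matched; the second has 4 states tracking whether the input so far still matches the prefix `11`. A product state is a pair (one from each), accepting exactly when both do.
An 8-state machine:
        0   1  
>  S0   S1  S2 
   S1   S3  S4 
   S2   S1  S5 
   S3   S3  S4 
   S4   S1  S4 
   S5   S6  S5 
   S6   S7  S5 
 * S7   S7  S5 
(> = start, * = accepting)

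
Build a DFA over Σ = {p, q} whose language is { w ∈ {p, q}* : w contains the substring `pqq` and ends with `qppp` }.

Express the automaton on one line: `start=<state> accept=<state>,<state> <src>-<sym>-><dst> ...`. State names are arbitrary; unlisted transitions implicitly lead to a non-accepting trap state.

start=s0 accept=s6 s0-p->s1 s0-q->s0 s1-p->s1 s1-q->s2 s2-p->s1 s2-q->s3 s3-p->s4 s3-q->s3 s4-p->s5 s4-q->s3 s5-p->s6 s5-q->s3 s6-p->s7 s6-q->s3 s7-p->s7 s7-q->s3

Build one automaton per condition and run them in lockstep. One (4 states) tracks whether and how much of `pqq` has been seen; the other (5 states) tracks how much of the suffix `qppp` has currently been matched. Each combined state is a pair, one component from each; accept when both components accept. After merging equivalent states the machine shrinks.
An 8-state machine:
        p   q  
>  s0   s1  s0 
   s1   s1  s2 
   s2   s1  s3 
   s3   s4  s3 
   s4   s5  s3 
   s5   s6  s3 
 * s6   s7  s3 
   s7   s7  s3 
(> = start, * = accepting)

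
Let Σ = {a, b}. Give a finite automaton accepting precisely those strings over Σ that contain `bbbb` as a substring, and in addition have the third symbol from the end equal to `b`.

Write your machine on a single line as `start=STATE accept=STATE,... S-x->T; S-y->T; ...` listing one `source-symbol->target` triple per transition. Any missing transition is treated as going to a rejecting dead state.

start=q0; accept=q4,q5,q6,q7; q0-a->q0; q0-b->q1; q1-a->q0; q1-b->q2; q2-a->q0; q2-b->q3; q3-a->q0; q3-b->q4; q4-a->q5; q4-b->q4; q5-a->q6; q5-b->q7; q6-a->q8; q6-b->q9; q7-a->q10; q7-b->q11; q8-a->q8; q8-b->q9; q9-a->q10; q9-b->q11; q10-a->q6; q10-b->q7; q11-a->q5; q11-b->q4

Build one automaton per condition and run them in lockstep. The first has 5 states tracking whether and how much of `bbbb` has been seen; the second has 15 states tracking the last 3 symbols read. A product state is a pair (one from each), accepting exactly when both do. After merging equivalent states the machine shrinks.
A 12-state machine:
          a    b  
>  q0     q0   q1 
   q1     q0   q2 
   q2     q0   q3 
   q3     q0   q4 
 * q4     q5   q4 
 * q5     q6   q7 
 * q6     q8   q9 
 * q7    q10  q11 
   q8     q8   q9 
   q9    q10  q11 
   q10    q6   q7 
   q11    q5   q4 
(> = start, * = accepting)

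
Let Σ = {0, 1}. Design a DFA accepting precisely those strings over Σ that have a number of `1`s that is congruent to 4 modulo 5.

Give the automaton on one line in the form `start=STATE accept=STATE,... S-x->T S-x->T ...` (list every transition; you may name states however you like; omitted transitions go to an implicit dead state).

start=q0 accept=q4 q0-0->q0 q0-1->q1 q1-0->q1 q1-1->q2 q2-0->q2 q2-1->q3 q3-0->q3 q3-1->q4 q4-0->q4 q4-1->q0

Keep the running count of `1`s modulo 5: each `1` advances along the cycle q0 → q1 → q2 → q3 → q4 → q0 while other symbols loop. Accept at q4.
With 5 states:
        0   1  
>  q0   q0  q1 
   q1   q1  q2 
   q2   q2  q3 
   q3   q3  q4 
 * q4   q4  q0 
(> = start, * = accepting)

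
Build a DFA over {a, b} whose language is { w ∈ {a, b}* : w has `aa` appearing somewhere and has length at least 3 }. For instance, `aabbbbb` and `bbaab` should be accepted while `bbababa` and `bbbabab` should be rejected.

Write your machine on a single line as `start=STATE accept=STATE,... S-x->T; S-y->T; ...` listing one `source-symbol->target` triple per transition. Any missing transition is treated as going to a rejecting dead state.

start=S0; accept=S6,S9; S0-a->S1; S0-b->S2; S1-a->S3; S1-b->S4; S2-a->S5; S2-b->S4; S3-a->S6; S3-b->S6; S4-a->S7; S4-b->S8; S5-a->S6; S5-b->S8; S6-a->S9; S6-b->S9; S7-a->S9; S7-b->S10; S8-a->S11; S8-b->S10; S9-a->S9; S9-b->S9; S10-a->S11; S10-b->S10; S11-a->S9; S11-b->S10

Run two small machines in parallel and take their product. One (3 states) tracks whether and how much of `aa` has been seen; the other (5 states) tracks the input length, saturating at 4. Each combined state is a pair, one component from each; accept when both components accept.
          a    b  
>  S0     S1   S2 
   S1     S3   S4 
   S2     S5   S4 
   S3     S6   S6 
   S4     S7   S8 
   S5     S6   S8 
 * S6     S9   S9 
   S7     S9  S10 
   S8    S11  S10 
 * S9     S9   S9 
   S10   S11  S10 
   S11    S9  S10 
(> = start, * = accepting)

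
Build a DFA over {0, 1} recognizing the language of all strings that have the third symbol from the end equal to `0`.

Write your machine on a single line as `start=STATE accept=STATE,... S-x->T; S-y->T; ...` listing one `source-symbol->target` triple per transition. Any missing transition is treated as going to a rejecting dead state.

Because acceptance depends on a position counted from the end, the machine has to buffer the most recent 3 symbols. Make each state the string of the last up-to-3 symbols read; on input `x` shift the window left and append `x`. Accept when the buffered window has length 3 and begins with `0`.
15 states suffice.
       0  1 
>  A   B  C 
   B   D  E 
   C   F  G 
   D   H  I 
   E   J  K 
   F   L  M 
   G   N  O 
 * H   H  I 
 * I   J  K 
 * J   L  M 
 * K   N  O 
   L   H  I 
   M   J  K 
   N   L  M 
   O   N  O 
(> = start, * = accepting)

start=A; accept=H,I,J,K; A-0->B; A-1->C; B-0->D; B-1->E; C-0->F; C-1->G; D-0->H; D-1->I; E-0->J; E-1->K; F-0->L; F-1->M; G-0->N; G-1->O; H-0->H; H-1->I; I-0->J; I-1->K; J-0->L; J-1->M; K-0->N; K-1->O; L-0->H; L-1->I; M-0->J; M-1->K; N-0->L; N-1->M; O-0->N; O-1->O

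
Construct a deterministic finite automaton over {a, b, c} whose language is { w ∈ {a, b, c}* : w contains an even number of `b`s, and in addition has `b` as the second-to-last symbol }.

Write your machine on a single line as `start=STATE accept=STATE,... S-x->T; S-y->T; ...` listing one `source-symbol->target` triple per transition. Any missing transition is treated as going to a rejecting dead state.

Handle the two conditions separately and then intersect. The first has 2 states tracking the count of `b`s modulo 2; the second has 13 states tracking the last 2 symbols read. A product state is a pair (one from each), accepting exactly when both do.
With 22 states:
          a    b    c  
>  s0     s1   s2   s3 
   s1     s4   s5   s6 
   s2     s7   s8   s9 
   s3    s10  s11  s12 
   s4     s4   s5   s6 
   s5     s7   s8   s9 
   s6    s10  s11  s12 
   s7    s13  s14  s15 
 * s8    s16  s17  s18 
   s9    s19  s20  s21 
   s10    s4   s5   s6 
   s11    s7   s8   s9 
   s12   s10  s11  s12 
   s13   s13  s14  s15 
   s14   s16  s17  s18 
   s15   s19  s20  s21 
 * s16    s4   s5   s6 
   s17    s7   s8   s9 
 * s18   s10  s11  s12 
   s19   s13  s14  s15 
   s20   s16  s17  s18 
   s21   s19  s20  s21 
(> = start, * = accepting)

start=s0; accept=s8,s16,s18; s0-a->s1; s0-b->s2; s0-c->s3; s1-a->s4; s1-b->s5; s1-c->s6; s2-a->s7; s2-b->s8; s2-c->s9; s3-a->s10; s3-b->s11; s3-c->s12; s4-a->s4; s4-b->s5; s4-c->s6; s5-a->s7; s5-b->s8; s5-c->s9; s6-a->s10; s6-b->s11; s6-c->s12; s7-a->s13; s7-b->s14; s7-c->s15; s8-a->s16; s8-b->s17; s8-c->s18; s9-a->s19; s9-b->s20; s9-c->s21; s10-a->s4; s10-b->s5; s10-c->s6; s11-a->s7; s11-b->s8; s11-c->s9; s12-a->s10; s12-b->s11; s12-c->s12; s13-a->s13; s13-b->s14; s13-c->s15; s14-a->s16; s14-b->s17; s14-c->s18; s15-a->s19; s15-b->s20; s15-c->s21; s16-a->s4; s16-b->s5; s16-c->s6; s17-a->s7; s17-b->s8; s17-c->s9; s18-a->s10; s18-b->s11; s18-c->s12; s19-a->s13; s19-b->s14; s19-c->s15; s20-a->s16; s20-b->s17; s20-c->s18; s21-a->s19; s21-b->s20; s21-c->s21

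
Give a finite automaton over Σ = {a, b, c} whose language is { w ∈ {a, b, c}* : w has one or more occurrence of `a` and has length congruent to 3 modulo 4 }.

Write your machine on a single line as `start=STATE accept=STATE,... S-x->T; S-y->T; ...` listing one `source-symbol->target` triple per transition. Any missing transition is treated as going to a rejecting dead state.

start=S0; accept=S5; S0-a->S1; S0-b->S2; S0-c->S2; S1-a->S3; S1-b->S3; S1-c->S3; S2-a->S3; S2-b->S4; S2-c->S4; S3-a->S5; S3-b->S5; S3-c->S5; S4-a->S5; S4-b->S6; S4-c->S6; S5-a->S7; S5-b->S7; S5-c->S7; S6-a->S7; S6-b->S0; S6-c->S0; S7-a->S1; S7-b->S1; S7-c->S1

Build one automaton per condition and run them in lockstep. One (3 states) tracks the count of `a`s, saturating at 2; the other (4 states) tracks the input length modulo 4. Each combined state is a pair, one component from each; accept when both components accept. After merging equivalent states the machine shrinks.
        a   b   c  
>  S0   S1  S2  S2 
   S1   S3  S3  S3 
   S2   S3  S4  S4 
   S3   S5  S5  S5 
   S4   S5  S6  S6 
 * S5   S7  S7  S7 
   S6   S7  S0  S0 
   S7   S1  S1  S1 
(> = start, * = accepting)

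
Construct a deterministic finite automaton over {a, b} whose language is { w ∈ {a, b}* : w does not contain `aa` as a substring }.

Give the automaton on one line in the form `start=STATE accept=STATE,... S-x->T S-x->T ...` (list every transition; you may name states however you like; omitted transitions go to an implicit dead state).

This is the complement of 'contains `aa`'. Use the same substring-matching states — q0 through q2 holding how much of `aa` has just been matched — but flip the accepting set: everything except the trap q2 accepts.
A 3-state machine:
        a   b  
>* q0   q1  q0 
 * q1   q2  q0 
   q2   q2  q2 
(> = start, * = accepting)

start=q0 accept=q0,q1 q0-a->q1 q0-b->q0 q1-a->q2 q1-b->q0 q2-a->q2 q2-b->q2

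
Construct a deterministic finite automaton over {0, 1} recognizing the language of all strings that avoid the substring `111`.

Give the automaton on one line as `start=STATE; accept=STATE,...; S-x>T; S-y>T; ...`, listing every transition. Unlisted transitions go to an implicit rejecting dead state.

Track partial matches of the forbidden pattern `111`. State q3 is a dead state reached once `111` has occurred; every other state accepts. q0 means no part of `111` is currently matched.
        0   1  
>* q0   q0  q1 
 * q1   q0  q2 
 * q2   q0  q3 
   q3   q3  q3 
(> = start, * = accepting)

start=q0; accept=q0,q1,q2; q0-0>q0; q0-1>q1; q1-0>q0; q1-1>q2; q2-0>q0; q2-1>q3; q3-0>q3; q3-1>q3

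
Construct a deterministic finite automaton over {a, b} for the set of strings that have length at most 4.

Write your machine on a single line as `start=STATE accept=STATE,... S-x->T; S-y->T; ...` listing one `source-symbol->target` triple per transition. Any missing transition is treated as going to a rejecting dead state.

We only need to distinguish lengths 0, 1, …, 4, and '>4'. Chain s0 → s1 → s2 → s3 → s4 → s5 on every symbol, with s5 looping. Accepting states: {s0, s1, s2, s3, s4}.
A 6-state machine:
        a   b  
>* s0   s1  s1 
 * s1   s2  s2 
 * s2   s3  s3 
 * s3   s4  s4 
 * s4   s5  s5 
   s5   s5  s5 
(> = start, * = accepting)

start=s0; accept=s0,s1,s2,s3,s4; s0-a->s1; s0-b->s1; s1-a->s2; s1-b->s2; s2-a->s3; s2-b->s3; s3-a->s4; s3-b->s4; s4-a->s5; s4-b->s5; s5-a->s5; s5-b->s5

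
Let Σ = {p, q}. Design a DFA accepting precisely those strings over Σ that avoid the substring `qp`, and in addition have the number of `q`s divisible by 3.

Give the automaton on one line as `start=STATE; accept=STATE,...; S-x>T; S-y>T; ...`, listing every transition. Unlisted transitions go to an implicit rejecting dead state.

Handle the two conditions separately and then intersect. The first has 3 states tracking partial matches of the forbidden pattern `qp`; the second has 3 states tracking the count of `q`s modulo 3. A product state is a pair (one from each), accepting exactly when both do. After merging equivalent states the machine shrinks.
        p   q  
>* s0   s0  s1 
   s1   s2  s3 
   s2   s2  s2 
   s3   s2  s4 
 * s4   s2  s1 
(> = start, * = accepting)

start=s0; accept=s0,s4; s0-p>s0; s0-q>s1; s1-p>s2; s1-q>s3; s2-p>s2; s2-q>s2; s3-p>s2; s3-q>s4; s4-p>s2; s4-q>s1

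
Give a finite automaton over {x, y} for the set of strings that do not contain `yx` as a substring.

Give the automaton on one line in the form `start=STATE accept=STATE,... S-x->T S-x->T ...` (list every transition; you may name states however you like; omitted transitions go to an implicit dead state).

This is the complement of 'contains `yx`'. Use the same substring-matching states — q0 through q2 holding how much of `yx` has just been matched — but flip the accepting set: everything except the trap q2 accepts.
With 3 states:
        x   y  
>* q0   q0  q1 
 * q1   q2  q1 
   q2   q2  q2 
(> = start, * = accepting)

start=q0 accept=q0,q1 q0-x->q0 q0-y->q1 q1-x->q2 q1-y->q1 q2-x->q2 q2-y->q2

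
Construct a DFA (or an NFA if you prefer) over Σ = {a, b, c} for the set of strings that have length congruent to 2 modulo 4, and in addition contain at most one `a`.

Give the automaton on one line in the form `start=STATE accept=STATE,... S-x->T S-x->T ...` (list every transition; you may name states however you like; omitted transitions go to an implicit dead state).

Run two small machines in parallel and take their product. One (4 states) tracks the input length modulo 4; the other (3 states) tracks the count of `a`s, saturating at 2. Each combined state is a pair, one component from each; accept when both components accept. After merging equivalent states the machine shrinks.
A 9-state machine:
        a   b   c  
>  q0   q1  q2  q2 
   q1   q3  q4  q4 
   q2   q4  q5  q5 
   q3   q3  q3  q3 
 * q4   q3  q6  q6 
 * q5   q6  q7  q7 
   q6   q3  q8  q8 
   q7   q8  q0  q0 
   q8   q3  q1  q1 
(> = start, * = accepting)

start=q0 accept=q4,q5 q0-a->q1 q0-b->q2 q0-c->q2 q1-a->q3 q1-b->q4 q1-c->q4 q2-a->q4 q2-b->q5 q2-c->q5 q3-a->q3 q3-b->q3 q3-c->q3 q4-a->q3 q4-b->q6 q4-c->q6 q5-a->q6 q5-b->q7 q5-c->q7 q6-a->q3 q6-b->q8 q6-c->q8 q7-a->q8 q7-b->q0 q7-c->q0 q8-a->q3 q8-b->q1 q8-c->q1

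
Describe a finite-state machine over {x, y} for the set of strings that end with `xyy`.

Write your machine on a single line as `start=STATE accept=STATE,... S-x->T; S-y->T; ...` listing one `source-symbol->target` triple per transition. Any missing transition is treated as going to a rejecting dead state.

start=q0; accept=q3; q0-x->q1; q0-y->q0; q1-x->q1; q1-y->q2; q2-x->q1; q2-y->q3; q3-x->q1; q3-y->q0

Let each state record the length of the longest suffix of the input read so far that is also a prefix of `xyy`. q1 means the last symbol is `x`; q2 means the last 2 symbols are `xy`; q3 means the last 3 symbols are `xyy`. Accept only at q3, where the string currently ends in `xyy`.
4 states suffice.
        x   y  
>  q0   q1  q0 
   q1   q1  q2 
   q2   q1  q3 
 * q3   q1  q0 
(> = start, * = accepting)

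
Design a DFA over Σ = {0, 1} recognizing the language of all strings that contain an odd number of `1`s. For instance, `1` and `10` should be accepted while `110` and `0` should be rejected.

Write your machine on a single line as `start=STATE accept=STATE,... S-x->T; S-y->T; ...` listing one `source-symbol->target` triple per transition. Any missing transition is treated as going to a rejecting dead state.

The only thing that matters is how many `1`s have appeared, reduced mod 2. Use one state per residue: q0 for 0, …, q1 for 1. Reading `1` moves to the next residue; anything else stays put. q1 is accepting.
        0   1  
>  q0   q0  q1 
 * q1   q1  q0 
(> = start, * = accepting)

start=q0; accept=q1; q0-0->q0; q0-1->q1; q1-0->q1; q1-1->q0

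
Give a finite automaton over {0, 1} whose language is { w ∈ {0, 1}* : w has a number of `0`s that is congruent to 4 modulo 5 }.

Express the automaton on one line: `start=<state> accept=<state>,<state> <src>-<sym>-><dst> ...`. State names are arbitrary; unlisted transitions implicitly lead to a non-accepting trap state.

The only thing that matters is how many `0`s have appeared, reduced mod 5. Use one state per residue: A for 0, …, E for 4. Reading `0` moves to the next residue; anything else stays put. E is accepting.
5 states suffice.
       0  1 
>  A   B  A 
   B   C  B 
   C   D  C 
   D   E  D 
 * E   A  E 
(> = start, * = accepting)

start=A accept=E A-0->B A-1->A B-0->C B-1->B C-0->D C-1->C D-0->E D-1->D E-0->A E-1->E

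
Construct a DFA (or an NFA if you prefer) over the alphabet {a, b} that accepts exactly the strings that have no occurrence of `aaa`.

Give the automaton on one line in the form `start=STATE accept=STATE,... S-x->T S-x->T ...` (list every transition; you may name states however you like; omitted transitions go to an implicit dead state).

Track partial matches of the forbidden pattern `aaa`. State S3 is a dead state reached once `aaa` has occurred; every other state accepts. S0 means no part of `aaa` is currently matched.
A 4-state machine:
        a   b  
>* S0   S1  S0 
 * S1   S2  S0 
 * S2   S3  S0 
   S3   S3  S3 
(> = start, * = accepting)

start=S0 accept=S0,S1,S2 S0-a->S1 S0-b->S0 S1-a->S2 S1-b->S0 S2-a->S3 S2-b->S0 S3-a->S3 S3-b->S3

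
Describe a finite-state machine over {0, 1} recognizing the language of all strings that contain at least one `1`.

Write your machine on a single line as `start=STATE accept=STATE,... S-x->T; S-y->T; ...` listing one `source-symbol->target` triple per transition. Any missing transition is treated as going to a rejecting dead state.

Only the number of `1`s matters, and only up to 2. Make a chain q0 → q1 → q2 advanced by each `1` (with q2 absorbing); every other symbol self-loops. The accepting set is {q1, q2}.
        0   1  
>  q0   q0  q1 
 * q1   q1  q2 
 * q2   q2  q2 
(> = start, * = accepting)

start=q0; accept=q1,q2; q0-0->q0; q0-1->q1; q1-0->q1; q1-1->q2; q2-0->q2; q2-1->q2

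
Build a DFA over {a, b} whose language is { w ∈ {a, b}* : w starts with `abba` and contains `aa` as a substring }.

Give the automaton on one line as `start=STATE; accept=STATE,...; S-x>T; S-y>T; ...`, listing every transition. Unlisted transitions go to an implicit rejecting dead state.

Run two small machines in parallel and take their product. One (6 states) tracks whether the input so far still matches the prefix `abba`; the other (3 states) tracks whether and how much of `aa` has been seen. Each combined state is a pair, one component from each; accept when both components accept.
10 states suffice.
        a   b  
>  s0   s1  s2 
   s1   s3  s4 
   s2   s5  s2 
   s3   s3  s3 
   s4   s5  s6 
   s5   s3  s2 
   s6   s7  s2 
   s7   s8  s9 
 * s8   s8  s8 
   s9   s7  s9 
(> = start, * = accepting)

start=s0; accept=s8; s0-a>s1; s0-b>s2; s1-a>s3; s1-b>s4; s2-a>s5; s2-b>s2; s3-a>s3; s3-b>s3; s4-a>s5; s4-b>s6; s5-a>s3; s5-b>s2; s6-a>s7; s6-b>s2; s7-a>s8; s7-b>s9; s8-a>s8; s8-b>s8; s9-a>s7; s9-b>s9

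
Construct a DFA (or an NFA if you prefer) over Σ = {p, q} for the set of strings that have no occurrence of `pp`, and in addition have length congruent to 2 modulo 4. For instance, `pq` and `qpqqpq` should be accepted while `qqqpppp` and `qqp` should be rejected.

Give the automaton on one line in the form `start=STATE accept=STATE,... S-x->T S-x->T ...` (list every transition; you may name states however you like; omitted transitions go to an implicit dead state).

Handle the two conditions separately and then intersect. The first has 3 states tracking partial matches of the forbidden pattern `pp`; the second has 4 states tracking the input length modulo 4. A product state is a pair (one from each), accepting exactly when both do. Minimizing collapses redundant product states.
9 states suffice.
        p   q  
>  S0   S1  S2 
   S1   S3  S4 
   S2   S5  S4 
   S3   S3  S3 
 * S4   S6  S7 
 * S5   S3  S7 
   S6   S3  S0 
   S7   S8  S0 
   S8   S3  S2 
(> = start, * = accepting)

start=S0 accept=S4,S5 S0-p->S1 S0-q->S2 S1-p->S3 S1-q->S4 S2-p->S5 S2-q->S4 S3-p->S3 S3-q->S3 S4-p->S6 S4-q->S7 S5-p->S3 S5-q->S7 S6-p->S3 S6-q->S0 S7-p->S8 S7-q->S0 S8-p->S3 S8-q->S2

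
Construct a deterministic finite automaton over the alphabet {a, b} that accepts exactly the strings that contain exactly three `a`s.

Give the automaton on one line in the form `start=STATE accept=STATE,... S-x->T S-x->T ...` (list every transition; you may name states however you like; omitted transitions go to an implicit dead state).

start=S0 accept=S3 S0-a->S1 S0-b->S0 S1-a->S2 S1-b->S1 S2-a->S3 S2-b->S2 S3-a->S4 S3-b->S3 S4-a->S4 S4-b->S4

Only the number of `a`s matters, and only up to 4. Make a chain S0 → S1 → S2 → S3 → S4 advanced by each `a` (with S4 absorbing); every other symbol self-loops. The accepting set is {S3}.
        a   b  
>  S0   S1  S0 
   S1   S2  S1 
   S2   S3  S2 
 * S3   S4  S3 
   S4   S4  S4 
(> = start, * = accepting)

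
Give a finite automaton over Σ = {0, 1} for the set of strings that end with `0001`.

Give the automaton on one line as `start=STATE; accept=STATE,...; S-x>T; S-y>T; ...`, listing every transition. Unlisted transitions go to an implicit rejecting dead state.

Let each state record the length of the longest suffix of the input read so far that is also a prefix of `0001`. q1 means the last symbol is `0`; q2 means the last 2 symbols are `00`; q3 means the last 3 symbols are `000`; q4 means the last 4 symbols are `0001`. Accept only at q4, where the string currently ends in `0001`.
With 5 states:
        0   1  
>  q0   q1  q0 
   q1   q2  q0 
   q2   q3  q0 
   q3   q3  q4 
 * q4   q1  q0 
(> = start, * = accepting)

start=q0; accept=q4; q0-0>q1; q0-1>q0; q1-0>q2; q1-1>q0; q2-0>q3; q2-1>q0; q3-0>q3; q3-1>q4; q4-0>q1; q4-1>q0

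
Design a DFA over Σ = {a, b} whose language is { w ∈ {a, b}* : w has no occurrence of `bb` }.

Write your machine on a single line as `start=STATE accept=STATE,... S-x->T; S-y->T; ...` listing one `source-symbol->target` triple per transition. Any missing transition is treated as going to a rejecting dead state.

This is the complement of 'contains `bb`'. Use the same substring-matching states — S0 through S2 holding how much of `bb` has just been matched — but flip the accepting set: everything except the trap S2 accepts.
        a   b  
>* S0   S0  S1 
 * S1   S0  S2 
   S2   S2  S2 
(> = start, * = accepting)

start=S0; accept=S0,S1; S0-a->S0; S0-b->S1; S1-a->S0; S1-b->S2; S2-a->S2; S2-b->S2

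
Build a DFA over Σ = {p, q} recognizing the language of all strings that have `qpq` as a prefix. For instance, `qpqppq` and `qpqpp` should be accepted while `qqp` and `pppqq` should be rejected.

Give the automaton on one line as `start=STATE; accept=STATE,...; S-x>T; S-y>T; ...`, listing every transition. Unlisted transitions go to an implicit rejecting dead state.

Check the first 3 symbols one by one: A through C record how many have matched `qpq` so far; any wrong symbol goes to the dead state E. After all 3 match we enter the accepting sink D.
With 5 states:
       p  q 
>  A   E  B 
   B   C  E 
   C   E  D 
 * D   D  D 
   E   E  E 
(> = start, * = accepting)

start=A; accept=D; A-p>E; A-q>B; B-p>C; B-q>E; C-p>E; C-q>D; D-p>D; D-q>D; E-p>E; E-q>E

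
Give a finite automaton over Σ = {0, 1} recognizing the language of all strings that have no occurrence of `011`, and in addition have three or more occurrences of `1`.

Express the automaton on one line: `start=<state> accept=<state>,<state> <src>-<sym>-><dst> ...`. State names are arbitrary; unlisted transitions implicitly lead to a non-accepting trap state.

start=q0 accept=q9,q10,q11 q0-0->q1 q0-1->q2 q1-0->q1 q1-1->q3 q2-0->q4 q2-1->q5 q3-0->q4 q3-1->q6 q4-0->q4 q4-1->q7 q5-0->q8 q5-1->q9 q6-0->q6 q6-1->q6 q7-0->q8 q7-1->q6 q8-0->q8 q8-1->q10 q9-0->q11 q9-1->q9 q10-0->q11 q10-1->q6 q11-0->q11 q11-1->q10

Build one automaton per condition and run them in lockstep. The first has 4 states tracking partial matches of the forbidden pattern `011`; the second has 5 states tracking the count of `1`s, saturating at 4. A product state is a pair (one from each), accepting exactly when both do. Minimizing collapses redundant product states.
With 12 states:
          0    1  
>  q0     q1   q2 
   q1     q1   q3 
   q2     q4   q5 
   q3     q4   q6 
   q4     q4   q7 
   q5     q8   q9 
   q6     q6   q6 
   q7     q8   q6 
   q8     q8  q10 
 * q9    q11   q9 
 * q10   q11   q6 
 * q11   q11  q10 
(> = start, * = accepting)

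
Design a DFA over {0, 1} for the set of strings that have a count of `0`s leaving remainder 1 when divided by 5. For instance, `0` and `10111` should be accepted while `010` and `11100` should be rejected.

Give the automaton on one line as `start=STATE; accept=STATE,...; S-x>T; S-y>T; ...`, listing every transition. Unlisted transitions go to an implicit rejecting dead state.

start=q0; accept=q1; q0-0>q1; q0-1>q0; q1-0>q2; q1-1>q1; q2-0>q3; q2-1>q2; q3-0>q4; q3-1>q3; q4-0>q0; q4-1>q4

Keep the running count of `0`s modulo 5: each `0` advances along the cycle q0 → q1 → q2 → q3 → q4 → q0 while other symbols loop. Accept at q1.
        0   1  
>  q0   q1  q0 
 * q1   q2  q1 
   q2   q3  q2 
   q3   q4  q3 
   q4   q0  q4 
(> = start, * = accepting)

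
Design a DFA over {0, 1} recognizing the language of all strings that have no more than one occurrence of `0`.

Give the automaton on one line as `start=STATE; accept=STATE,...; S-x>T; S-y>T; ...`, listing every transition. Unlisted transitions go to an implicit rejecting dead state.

Only the number of `0`s matters, and only up to 2. Make a chain s0 → s1 → s2 advanced by each `0` (with s2 absorbing); every other symbol self-loops. The accepting set is {s0, s1}.
With 3 states:
        0   1  
>* s0   s1  s0 
 * s1   s2  s1 
   s2   s2  s2 
(> = start, * = accepting)

start=s0; accept=s0,s1; s0-0>s1; s0-1>s0; s1-0>s2; s1-1>s1; s2-0>s2; s2-1>s2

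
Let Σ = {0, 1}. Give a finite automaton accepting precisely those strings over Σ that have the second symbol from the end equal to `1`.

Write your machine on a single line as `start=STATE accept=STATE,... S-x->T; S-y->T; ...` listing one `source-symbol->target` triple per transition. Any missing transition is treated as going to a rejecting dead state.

start=S0; accept=S5,S6; S0-0->S1; S0-1->S2; S1-0->S3; S1-1->S4; S2-0->S5; S2-1->S6; S3-0->S3; S3-1->S4; S4-0->S5; S4-1->S6; S5-0->S3; S5-1->S4; S6-0->S5; S6-1->S6

A DFA must remember the last 2 symbols (since which symbol is second-to-last isn't known until the input ends). Use one state per possible window of the last ≤2 symbols; accept from those whose window starts with `1`.
        0   1  
>  S0   S1  S2 
   S1   S3  S4 
   S2   S5  S6 
   S3   S3  S4 
   S4   S5  S6 
 * S5   S3  S4 
 * S6   S5  S6 
(> = start, * = accepting)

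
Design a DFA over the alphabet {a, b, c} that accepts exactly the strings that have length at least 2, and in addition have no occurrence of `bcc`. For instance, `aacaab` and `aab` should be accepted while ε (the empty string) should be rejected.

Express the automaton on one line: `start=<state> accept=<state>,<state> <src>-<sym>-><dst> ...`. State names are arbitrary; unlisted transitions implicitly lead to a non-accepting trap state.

Handle the two conditions separately and then intersect. One (4 states) tracks the input length, saturating at 3; the other (4 states) tracks partial matches of the forbidden pattern `bcc`. Each combined state is a pair, one component from each; accept when both components accept. After merging equivalent states the machine shrinks.
With 7 states:
        a   b   c  
>  S0   S1  S2  S1 
   S1   S3  S4  S3 
   S2   S3  S4  S5 
 * S3   S3  S4  S3 
 * S4   S3  S4  S5 
 * S5   S3  S4  S6 
   S6   S6  S6  S6 
(> = start, * = accepting)

start=S0 accept=S3,S4,S5 S0-a->S1 S0-b->S2 S0-c->S1 S1-a->S3 S1-b->S4 S1-c->S3 S2-a->S3 S2-b->S4 S2-c->S5 S3-a->S3 S3-b->S4 S3-c->S3 S4-a->S3 S4-b->S4 S4-c->S5 S5-a->S3 S5-b->S4 S5-c->S6 S6-a->S6 S6-b->S6 S6-c->S6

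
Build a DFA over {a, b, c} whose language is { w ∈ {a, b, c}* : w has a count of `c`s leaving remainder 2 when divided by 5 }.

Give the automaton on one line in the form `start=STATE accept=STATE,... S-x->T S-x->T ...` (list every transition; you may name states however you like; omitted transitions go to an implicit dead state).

Keep the running count of `c`s modulo 5: each `c` advances along the cycle q0 → q1 → q2 → q3 → q4 → q0 while other symbols loop. Accept at q2.
With 5 states:
        a   b   c  
>  q0   q0  q0  q1 
   q1   q1  q1  q2 
 * q2   q2  q2  q3 
   q3   q3  q3  q4 
   q4   q4  q4  q0 
(> = start, * = accepting)

start=q0 accept=q2 q0-a->q0 q0-b->q0 q0-c->q1 q1-a->q1 q1-b->q1 q1-c->q2 q2-a->q2 q2-b->q2 q2-c->q3 q3-a->q3 q3-b->q3 q3-c->q4 q4-a->q4 q4-b->q4 q4-c->q0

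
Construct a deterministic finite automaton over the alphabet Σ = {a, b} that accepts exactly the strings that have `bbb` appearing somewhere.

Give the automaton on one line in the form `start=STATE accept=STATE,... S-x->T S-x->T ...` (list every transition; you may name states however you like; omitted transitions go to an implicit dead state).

Track how much of `bbb` has been matched so far: state q0 is no progress, q3 is the absorbing accept state reached once `bbb` has occurred. Intermediate states record partial matches; on a mismatch, fall back to the longest reusable overlap.
4 states suffice.
        a   b  
>  q0   q0  q1 
   q1   q0  q2 
   q2   q0  q3 
 * q3   q3  q3 
(> = start, * = accepting)

start=q0 accept=q3 q0-a->q0 q0-b->q1 q1-a->q0 q1-b->q2 q2-a->q0 q2-b->q3 q3-a->q3 q3-b->q3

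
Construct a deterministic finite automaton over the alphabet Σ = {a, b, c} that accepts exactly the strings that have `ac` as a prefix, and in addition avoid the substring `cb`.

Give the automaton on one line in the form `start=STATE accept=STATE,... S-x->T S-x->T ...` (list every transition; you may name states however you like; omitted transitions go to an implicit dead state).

Build one automaton per condition and run them in lockstep. One (4 states) tracks whether the input so far still matches the prefix `ac`; the other (3 states) tracks partial matches of the forbidden pattern `cb`. Each combined state is a pair, one component from each; accept when both components accept. Minimizing collapses redundant product states.
With 5 states:
        a   b   c  
>  q0   q1  q2  q2 
   q1   q2  q2  q3 
   q2   q2  q2  q2 
 * q3   q4  q2  q3 
 * q4   q4  q4  q3 
(> = start, * = accepting)

start=q0 accept=q3,q4 q0-a->q1 q0-b->q2 q0-c->q2 q1-a->q2 q1-b->q2 q1-c->q3 q2-a->q2 q2-b->q2 q2-c->q2 q3-a->q4 q3-b->q2 q3-c->q3 q4-a->q4 q4-b->q4 q4-c->q3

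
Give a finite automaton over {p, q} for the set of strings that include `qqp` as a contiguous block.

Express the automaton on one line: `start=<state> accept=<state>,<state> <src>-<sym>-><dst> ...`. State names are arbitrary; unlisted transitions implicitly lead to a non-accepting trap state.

Track how much of `qqp` has been matched so far: state A is no progress, D is the absorbing accept state reached once `qqp` has occurred. Intermediate states record partial matches; on a mismatch, fall back to the longest reusable overlap.
       p  q 
>  A   A  B 
   B   A  C 
   C   D  C 
 * D   D  D 
(> = start, * = accepting)

start=A accept=D A-p->A A-q->B B-p->A B-q->C C-p->D C-q->C D-p->D D-q->D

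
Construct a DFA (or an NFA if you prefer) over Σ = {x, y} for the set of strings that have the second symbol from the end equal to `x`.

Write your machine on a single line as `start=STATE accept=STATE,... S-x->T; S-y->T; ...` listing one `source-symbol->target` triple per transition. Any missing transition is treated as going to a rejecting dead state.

start=S0; accept=S3,S4; S0-x->S1; S0-y->S2; S1-x->S3; S1-y->S4; S2-x->S5; S2-y->S6; S3-x->S3; S3-y->S4; S4-x->S5; S4-y->S6; S5-x->S3; S5-y->S4; S6-x->S5; S6-y->S6

A DFA must remember the last 2 symbols (since which symbol is second-to-last isn't known until the input ends). Use one state per possible window of the last ≤2 symbols; accept from those whose window starts with `x`.
        x   y  
>  S0   S1  S2 
   S1   S3  S4 
   S2   S5  S6 
 * S3   S3  S4 
 * S4   S5  S6 
   S5   S3  S4 
   S6   S5  S6 
(> = start, * = accepting)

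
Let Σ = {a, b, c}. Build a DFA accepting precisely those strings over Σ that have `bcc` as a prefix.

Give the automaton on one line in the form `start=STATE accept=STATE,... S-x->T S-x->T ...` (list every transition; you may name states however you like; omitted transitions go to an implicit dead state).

start=S0 accept=S3 S0-a->S4 S0-b->S1 S0-c->S4 S1-a->S4 S1-b->S4 S1-c->S2 S2-a->S4 S2-b->S4 S2-c->S3 S3-a->S3 S3-b->S3 S3-c->S3 S4-a->S4 S4-b->S4 S4-c->S4

Walk along `bcc` while the input agrees: from S0 take `b` to S1, and so on. Any deviation drops to the rejecting sink S4. Once S3 is reached the prefix is confirmed and every continuation is accepted.
        a   b   c  
>  S0   S4  S1  S4 
   S1   S4  S4  S2 
   S2   S4  S4  S3 
 * S3   S3  S3  S3 
   S4   S4  S4  S4 
(> = start, * = accepting)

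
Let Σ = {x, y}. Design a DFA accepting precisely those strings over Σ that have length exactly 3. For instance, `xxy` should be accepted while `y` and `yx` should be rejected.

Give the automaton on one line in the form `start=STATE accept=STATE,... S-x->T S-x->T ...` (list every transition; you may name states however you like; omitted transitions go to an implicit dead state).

start=A accept=D A-x->B A-y->B B-x->C B-y->C C-x->D C-y->D D-x->E D-y->E E-x->E E-y->E

Count input length up to 4: every symbol moves from A toward E, which means 'more than 3' and absorbs. Accept from {D}.
       x  y 
>  A   B  B 
   B   C  C 
   C   D  D 
 * D   E  E 
   E   E  E 
(> = start, * = accepting)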